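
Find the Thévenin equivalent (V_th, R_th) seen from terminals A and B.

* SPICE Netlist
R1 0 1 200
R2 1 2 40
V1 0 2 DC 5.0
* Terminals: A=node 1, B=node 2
Step 1 — V_th is the open-circuit voltage V_A - V_B (nothing connected across the terminals).
Nodal analysis, taking node 2 as the 0 V reference.
Source V1 fixes V_0 = 5 V.
KCL at each unknown node (sum of currents leaving = 0; resistances in Ω):
  Node 1: (V_1 - 5)/200 + (V_1 - 0)/40 = 0
Collecting terms: 0.03 × V_1 = 0.025  =>  V_1 = 0.8333 V
V_th = V_1 - V_2 = 0.8333 - 0 = 0.8333 V
Step 2 — R_th: zero the source — replace V1 by a short circuit (node 2 merges into node 0) — and find the resistance seen between A (node 1) and B (node 0).
Reduce the network between node 1 (A) and node 0 (B) by series/parallel combination:
  Rp1 = R1 ‖ R2 (parallel, both between nodes 0 and 1) = 1/(1/200 + 1/40) = 33.33 Ω
R_th = 33.33 Ω

Final answer: V_th = 0.8333 V, R_th = 33.33 Ω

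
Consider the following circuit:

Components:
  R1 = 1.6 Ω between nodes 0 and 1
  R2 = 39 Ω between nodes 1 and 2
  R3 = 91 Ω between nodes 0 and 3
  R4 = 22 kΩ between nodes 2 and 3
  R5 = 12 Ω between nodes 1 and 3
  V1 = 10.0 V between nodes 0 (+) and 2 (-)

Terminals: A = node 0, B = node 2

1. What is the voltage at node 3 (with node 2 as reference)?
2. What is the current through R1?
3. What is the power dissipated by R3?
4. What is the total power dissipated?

Nodal analysis, taking node 2 as the 0 V reference.
Source V1 fixes V_0 = 10 V.
KCL at each unknown node (sum of currents leaving = 0; resistances in Ω):
  Node 1: (V_1 - 10)/1.6 + (V_1 - 0)/39 + (V_1 - V_3)/12 = 0
  Node 3: (V_3 - 10)/91 + (V_3 - 0)/22000 + (V_3 - V_1)/12 = 0
Collecting terms (coefficients in siemens):
  0.734·V_1 - 0.08333·V_3 = 6.25
  0.09437·V_3 - 0.08333·V_1 = 0.1099
Determinant D = (0.734)(0.09437) - (-0.08333)(-0.08333) = 0.06232
V_1 = [(6.25)(0.09437) - (-0.08333)(0.1099)]/D = 9.611 V
V_3 = [(0.734)(0.1099) - (6.25)(-0.08333)]/D = 9.652 V
Part 1:
  Read off the nodal solution: V_3 = 9.652 V
Part 2:
  I_R1 = (V_0 - V_1)/R1 = (10 - 9.611)/1.6 = 0.2431 A
  Magnitude: I_R1 = 0.2431 A
Part 3:
  I_R3 = (V_0 - V_3)/R3 = (10 - 9.652)/91 = 0.003827 A
  P_R3 = I_R3² × R3 = (0.003827)² × 91 = 0.001333 W
Part 4:
  Power in each resistor, P = (ΔV)²/R:
    P_R1 = (10 - 9.611)²/1.6 = 0.09452 W
    P_R2 = (9.611 - 0)²/39 = 2.369 W
    P_R3 = (10 - 9.652)²/91 = 0.001333 W
    P_R4 = (0 - 9.652)²/22000 = 0.004234 W
    P_R5 = (9.611 - 9.652)²/12 = 0.0001377 W
  P_total = P_R1 + P_R2 + P_R3 + P_R4 + P_R5 = 2.469 W

Final answers:
1. V_3 = 9.652 V
2. I_R1 = 0.2431 A
3. P_R3 = 0.001333 W
4. P_total = 2.469 W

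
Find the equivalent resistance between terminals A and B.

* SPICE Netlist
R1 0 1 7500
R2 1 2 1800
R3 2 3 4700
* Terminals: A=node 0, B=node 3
Reduce the network between node 0 (A) and node 3 (B) by series/parallel combination:
  Rs1 = R1 + R2 (series, joined only at node 1) = 7500 + 1800 = 9300 Ω
  Rs2 = R3 + Rs1 (series, joined only at node 2) = 4700 + 9300 = 14000 Ω
R_eq = 14 kΩ

Final answer: 14 kΩ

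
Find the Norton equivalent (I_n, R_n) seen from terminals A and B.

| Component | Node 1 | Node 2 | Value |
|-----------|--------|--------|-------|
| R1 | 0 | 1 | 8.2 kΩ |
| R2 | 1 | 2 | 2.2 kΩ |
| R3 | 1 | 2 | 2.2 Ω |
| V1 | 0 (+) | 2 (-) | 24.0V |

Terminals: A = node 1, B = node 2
Find the Thévenin equivalent first; then I_n = V_th/R_th and R_n = R_th.
Step 1 — V_th is the open-circuit voltage V_A - V_B (nothing connected across the terminals).
Nodal analysis, taking node 2 as the 0 V reference.
Source V1 fixes V_0 = 24 V.
KCL at each unknown node (sum of currents leaving = 0; resistances in Ω):
  Node 1: (V_1 - 24)/8200 + (V_1 - 0)/2200 + (V_1 - 0)/2.2 = 0
Collecting terms: 0.4551 × V_1 = 0.002927  =>  V_1 = 0.006431 V
V_th = V_1 - V_2 = 0.006431 - 0 = 0.006431 V
Step 2 — R_th: zero the source — replace V1 by a short circuit (node 2 merges into node 0) — and find the resistance seen between A (node 1) and B (node 0).
Reduce the network between node 1 (A) and node 0 (B) by series/parallel combination:
  Rp1 = R1 ‖ R2 ‖ R3 (parallel, all between nodes 0 and 1) = 1/(1/8200 + 1/2200 + 1/2.2) = 2.197 Ω
R_th = 2.197 Ω
I_n = V_th/R_th = 0.006431/2.197 = 0.002927 A, and R_n = R_th = 2.197 Ω

Final answer: I_n = 0.002927 A, R_n = 2.197 Ω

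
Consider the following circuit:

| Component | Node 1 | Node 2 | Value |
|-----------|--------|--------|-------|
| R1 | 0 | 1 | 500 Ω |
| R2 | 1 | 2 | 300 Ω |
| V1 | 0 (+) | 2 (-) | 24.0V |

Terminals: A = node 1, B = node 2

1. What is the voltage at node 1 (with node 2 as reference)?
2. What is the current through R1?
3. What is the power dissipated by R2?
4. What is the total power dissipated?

Nodal analysis, taking node 2 as the 0 V reference.
Source V1 fixes V_0 = 24 V.
KCL at each unknown node (sum of currents leaving = 0; resistances in Ω):
  Node 1: (V_1 - 24)/500 + (V_1 - 0)/300 = 0
Collecting terms: 0.005333 × V_1 = 0.048  =>  V_1 = 9 V
Part 1:
  Read off the nodal solution: V_1 = 9 V
Part 2:
  I_R1 = (V_0 - V_1)/R1 = (24 - 9)/500 = 0.03 A
  Magnitude: I_R1 = 0.03 A
Part 3:
  I_R2 = (V_1 - V_2)/R2 = (9 - 0)/300 = 0.03 A
  P_R2 = I_R2² × R2 = (0.03)² × 300 = 0.27 W
Part 4:
  Power in each resistor, P = (ΔV)²/R:
    P_R1 = (24 - 9)²/500 = 0.45 W
    P_R2 = (9 - 0)²/300 = 0.27 W
  P_total = P_R1 + P_R2 = 0.72 W

Final answers:
1. V_1 = 9 V
2. I_R1 = 0.03 A
3. P_R2 = 0.27 W
4. P_total = 0.72 W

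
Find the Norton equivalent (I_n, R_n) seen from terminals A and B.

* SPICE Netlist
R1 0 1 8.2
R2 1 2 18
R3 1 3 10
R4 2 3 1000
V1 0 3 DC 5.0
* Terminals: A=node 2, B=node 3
Find the Thévenin equivalent first; then I_n = V_th/R_th and R_n = R_th.
Step 1 — V_th is the open-circuit voltage V_A - V_B (nothing connected across the terminals).
Nodal analysis, taking node 3 as the 0 V reference.
Source V1 fixes V_0 = 5 V.
KCL at each unknown node (sum of currents leaving = 0; resistances in Ω):
  Node 1: (V_1 - 5)/8.2 + (V_1 - V_2)/18 + (V_1 - 0)/10 = 0
  Node 2: (V_2 - V_1)/18 + (V_2 - 0)/1000 = 0
Collecting terms (coefficients in siemens):
  0.2775·V_1 - 0.05556·V_2 = 0.6098
  0.05656·V_2 - 0.05556·V_1 = 0
Determinant D = (0.2775)(0.05656) - (-0.05556)(-0.05556) = 0.01261
V_1 = [(0.6098)(0.05656) - (-0.05556)(0)]/D = 2.735 V
V_2 = [(0.2775)(0) - (0.6098)(-0.05556)]/D = 2.687 V
V_th = V_2 - V_3 = 2.687 - 0 = 2.687 V
Step 2 — R_th: zero the source — replace V1 by a short circuit (node 3 merges into node 0) — and find the resistance seen between A (node 2) and B (node 0).
Reduce the network between node 2 (A) and node 0 (B) by series/parallel combination:
  Rp1 = R1 ‖ R3 (parallel, both between nodes 0 and 1) = 1/(1/8.2 + 1/10) = 4.505 Ω
  Rs1 = R2 + Rp1 (series, joined only at node 1) = 18 + 4.505 = 22.51 Ω
  Rp2 = R4 ‖ Rs1 (parallel, both between nodes 0 and 2) = 1/(1/1000 + 1/22.51) = 22.01 Ω
R_th = 22.01 Ω
I_n = V_th/R_th = 2.687/22.01 = 0.1221 A, and R_n = R_th = 22.01 Ω

Final answer: I_n = 0.1221 A, R_n = 22.01 Ω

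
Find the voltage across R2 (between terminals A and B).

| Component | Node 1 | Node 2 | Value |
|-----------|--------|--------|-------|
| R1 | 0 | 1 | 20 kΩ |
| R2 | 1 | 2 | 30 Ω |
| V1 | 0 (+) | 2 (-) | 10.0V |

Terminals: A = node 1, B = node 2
R1 and R2 are in series across V1 (node 0 → node 1 → node 2), and the output A–B is taken across R2, so this is a voltage divider.
Series current: I = V1/(R1 + R2) = 10/(20000 + 30) = 10/20030 = 0.0004993 A
V_R2 = I × R2 = V1 × R2/(R1 + R2) = 10 × 30/20030 = 0.01498 V

Final answer: 0.01498 V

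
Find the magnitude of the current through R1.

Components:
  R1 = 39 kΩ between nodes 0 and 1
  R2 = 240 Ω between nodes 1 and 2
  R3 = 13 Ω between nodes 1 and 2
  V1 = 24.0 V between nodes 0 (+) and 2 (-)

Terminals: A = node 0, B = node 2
Nodal analysis, taking node 2 as the 0 V reference.
Source V1 fixes V_0 = 24 V.
KCL at each unknown node (sum of currents leaving = 0; resistances in Ω):
  Node 1: (V_1 - 24)/39000 + (V_1 - 0)/240 + (V_1 - 0)/13 = 0
Collecting terms: 0.08112 × V_1 = 0.0006154  =>  V_1 = 0.007587 V
I_R1 = (V_0 - V_1)/R1 = (24 - 0.007587)/39000 = 0.0006152 A
|I_R1| = 0.0006152 A

Final answer: |I_R1| = 0.0006152 A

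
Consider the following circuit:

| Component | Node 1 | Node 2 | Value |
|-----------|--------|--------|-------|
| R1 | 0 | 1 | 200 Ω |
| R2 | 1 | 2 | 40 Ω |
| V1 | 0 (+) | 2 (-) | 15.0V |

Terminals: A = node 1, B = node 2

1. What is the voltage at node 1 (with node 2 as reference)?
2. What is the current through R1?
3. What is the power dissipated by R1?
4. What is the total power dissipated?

Nodal analysis, taking node 2 as the 0 V reference.
Source V1 fixes V_0 = 15 V.
KCL at each unknown node (sum of currents leaving = 0; resistances in Ω):
  Node 1: (V_1 - 15)/200 + (V_1 - 0)/40 = 0
Collecting terms: 0.03 × V_1 = 0.075  =>  V_1 = 2.5 V
Part 1:
  Read off the nodal solution: V_1 = 2.5 V
Part 2:
  I_R1 = (V_0 - V_1)/R1 = (15 - 2.5)/200 = 0.0625 A
  Magnitude: I_R1 = 0.0625 A
Part 3:
  I_R1 = (V_0 - V_1)/R1 = (15 - 2.5)/200 = 0.0625 A
  P_R1 = I_R1² × R1 = (0.0625)² × 200 = 0.7812 W
Part 4:
  Power in each resistor, P = (ΔV)²/R:
    P_R1 = (15 - 2.5)²/200 = 0.7812 W
    P_R2 = (2.5 - 0)²/40 = 0.1562 W
  P_total = P_R1 + P_R2 = 0.9375 W

Final answers:
1. V_1 = 2.5 V
2. I_R1 = 0.0625 A
3. P_R1 = 0.7812 W
4. P_total = 0.9375 W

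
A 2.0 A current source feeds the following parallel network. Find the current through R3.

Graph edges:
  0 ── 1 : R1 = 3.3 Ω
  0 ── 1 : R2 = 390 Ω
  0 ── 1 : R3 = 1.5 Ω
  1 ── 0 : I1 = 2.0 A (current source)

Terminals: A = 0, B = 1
All resistors sit directly between nodes 0 and 1, so they are in parallel and share one voltage V; the full source current 2 A splits among them.
1/R_par = 1/3.3 + 1/390 + 1/1.5 = 0.9723 S  =>  R_par = 1.029 Ω
V = I × R_par = 2 × 1.029 = 2.057 V
I_R3 = V/R3 = 2.057/1.5 = 1.371 A

Final answer: 1.371 A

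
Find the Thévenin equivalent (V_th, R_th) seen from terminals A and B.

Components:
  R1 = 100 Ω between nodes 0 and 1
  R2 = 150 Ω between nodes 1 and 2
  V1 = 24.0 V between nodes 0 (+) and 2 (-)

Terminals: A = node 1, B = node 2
Step 1 — V_th is the open-circuit voltage V_A - V_B (nothing connected across the terminals).
Nodal analysis, taking node 2 as the 0 V reference.
Source V1 fixes V_0 = 24 V.
KCL at each unknown node (sum of currents leaving = 0; resistances in Ω):
  Node 1: (V_1 - 24)/100 + (V_1 - 0)/150 = 0
Collecting terms: 0.01667 × V_1 = 0.24  =>  V_1 = 14.4 V
V_th = V_1 - V_2 = 14.4 - 0 = 14.4 V
Step 2 — R_th: zero the source — replace V1 by a short circuit (node 2 merges into node 0) — and find the resistance seen between A (node 1) and B (node 0).
Reduce the network between node 1 (A) and node 0 (B) by series/parallel combination:
  Rp1 = R1 ‖ R2 (parallel, both between nodes 0 and 1) = 1/(1/100 + 1/150) = 60 Ω
R_th = 60 Ω

Final answer: V_th = 14.4 V, R_th = 60 Ω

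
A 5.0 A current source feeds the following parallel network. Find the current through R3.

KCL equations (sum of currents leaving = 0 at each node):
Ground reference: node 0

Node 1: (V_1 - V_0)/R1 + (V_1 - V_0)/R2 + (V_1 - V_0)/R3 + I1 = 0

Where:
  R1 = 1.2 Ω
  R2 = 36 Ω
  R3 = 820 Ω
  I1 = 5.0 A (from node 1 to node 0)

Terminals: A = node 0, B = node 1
All resistors sit directly between nodes 0 and 1, so they are in parallel and share one voltage V; the full source current 5 A splits among them.
1/R_par = 1/1.2 + 1/36 + 1/820 = 0.8623 S  =>  R_par = 1.16 Ω
V = I × R_par = 5 × 1.16 = 5.798 V
I_R3 = V/R3 = 5.798/820 = 0.007071 A

Final answer: 0.007071 A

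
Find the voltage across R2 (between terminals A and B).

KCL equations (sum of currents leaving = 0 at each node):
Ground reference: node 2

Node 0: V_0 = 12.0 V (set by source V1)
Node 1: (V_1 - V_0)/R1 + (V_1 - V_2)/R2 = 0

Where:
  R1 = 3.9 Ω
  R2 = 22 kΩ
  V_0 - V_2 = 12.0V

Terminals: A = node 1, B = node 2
R1 and R2 are in series across V1 (node 0 → node 1 → node 2), and the output A–B is taken across R2, so this is a voltage divider.
Series current: I = V1/(R1 + R2) = 12/(3.9 + 22000) = 12/22000 = 0.0005454 A
V_R2 = I × R2 = V1 × R2/(R1 + R2) = 12 × 22000/22000 = 12 V

Final answer: 12 V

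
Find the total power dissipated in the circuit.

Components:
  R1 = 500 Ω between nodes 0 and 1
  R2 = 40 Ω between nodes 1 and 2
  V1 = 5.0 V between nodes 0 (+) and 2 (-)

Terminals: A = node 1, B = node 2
Nodal analysis, taking node 2 as the 0 V reference.
Source V1 fixes V_0 = 5 V.
KCL at each unknown node (sum of currents leaving = 0; resistances in Ω):
  Node 1: (V_1 - 5)/500 + (V_1 - 0)/40 = 0
Collecting terms: 0.027 × V_1 = 0.01  =>  V_1 = 0.3704 V
Power in each resistor, P = (ΔV)²/R:
  P_R1 = (5 - 0.3704)²/500 = 0.04287 W
  P_R2 = (0.3704 - 0)²/40 = 0.003429 W
P_total = P_R1 + P_R2 = 0.0463 W

Final answer: 0.0463 W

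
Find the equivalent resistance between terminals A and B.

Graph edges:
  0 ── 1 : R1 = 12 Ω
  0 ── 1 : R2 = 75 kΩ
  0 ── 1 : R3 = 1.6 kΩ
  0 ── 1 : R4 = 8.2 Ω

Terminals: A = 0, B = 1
Reduce the network between node 0 (A) and node 1 (B) by series/parallel combination:
  Rp1 = R1 ‖ R2 ‖ R3 ‖ R4 (parallel, all between nodes 0 and 1) = 1/(1/12 + 1/75000 + 1/1600 + 1/8.2) = 4.856 Ω
R_eq = 4.856 Ω

Final answer: 4.856 Ω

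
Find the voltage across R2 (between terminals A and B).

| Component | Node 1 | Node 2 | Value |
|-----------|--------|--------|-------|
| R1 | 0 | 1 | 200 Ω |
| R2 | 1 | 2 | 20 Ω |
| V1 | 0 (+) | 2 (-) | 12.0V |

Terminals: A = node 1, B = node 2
R1 and R2 are in series across V1 (node 0 → node 1 → node 2), and the output A–B is taken across R2, so this is a voltage divider.
Series current: I = V1/(R1 + R2) = 12/(200 + 20) = 12/220 = 0.05455 A
V_R2 = I × R2 = V1 × R2/(R1 + R2) = 12 × 20/220 = 1.091 V

Final answer: 1.091 V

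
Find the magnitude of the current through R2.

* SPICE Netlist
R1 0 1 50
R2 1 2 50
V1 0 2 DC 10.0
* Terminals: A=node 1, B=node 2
Nodal analysis, taking node 2 as the 0 V reference.
Source V1 fixes V_0 = 10 V.
KCL at each unknown node (sum of currents leaving = 0; resistances in Ω):
  Node 1: (V_1 - 10)/50 + (V_1 - 0)/50 = 0
Collecting terms: 0.04 × V_1 = 0.2  =>  V_1 = 5 V
I_R2 = (V_1 - V_2)/R2 = (5 - 0)/50 = 0.1 A
|I_R2| = 0.1 A

Final answer: |I_R2| = 0.1 A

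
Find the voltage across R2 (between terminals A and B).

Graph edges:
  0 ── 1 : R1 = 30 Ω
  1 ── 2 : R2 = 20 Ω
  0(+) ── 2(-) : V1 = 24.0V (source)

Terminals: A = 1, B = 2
R1 and R2 are in series across V1 (node 0 → node 1 → node 2), and the output A–B is taken across R2, so this is a voltage divider.
Series current: I = V1/(R1 + R2) = 24/(30 + 20) = 24/50 = 0.48 A
V_R2 = I × R2 = V1 × R2/(R1 + R2) = 24 × 20/50 = 9.6 V

Final answer: 9.6 V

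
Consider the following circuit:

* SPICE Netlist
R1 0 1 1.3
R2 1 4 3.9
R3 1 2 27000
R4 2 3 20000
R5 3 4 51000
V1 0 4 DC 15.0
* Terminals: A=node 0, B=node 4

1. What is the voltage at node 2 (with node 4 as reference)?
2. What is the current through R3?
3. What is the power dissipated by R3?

Nodal analysis, taking node 4 as the 0 V reference.
Source V1 fixes V_0 = 15 V.
KCL at each unknown node (sum of currents leaving = 0; resistances in Ω):
  Node 1: (V_1 - 15)/1.3 + (V_1 - 0)/3.9 + (V_1 - V_2)/27000 = 0
  Node 2: (V_2 - V_1)/27000 + (V_2 - V_3)/20000 = 0
  Node 3: (V_3 - V_2)/20000 + (V_3 - 0)/51000 = 0
Collecting terms (coefficients in siemens):
  1.026·V_1 - 0.00003704·V_2 = 11.54
  0.00008704·V_2 - 0.00003704·V_1 - 0.00005·V_3 = 0
  0.00006961·V_3 - 0.00005·V_2 = 0
Solving these 3 simultaneous equations (Gaussian elimination) gives:
  V_1 = 11.25 V, V_2 = 8.15 V, V_3 = 5.855 V
Part 1:
  Read off the nodal solution: V_2 = 8.15 V
Part 2:
  I_R3 = (V_1 - V_2)/R3 = (11.25 - 8.15)/27000 = 0.0001148 A
  Magnitude: I_R3 = 0.0001148 A
Part 3:
  I_R3 = (V_1 - V_2)/R3 = (11.25 - 8.15)/27000 = 0.0001148 A
  P_R3 = I_R3² × R3 = (0.0001148)² × 27000 = 0.0003558 W

Final answers:
1. V_2 = 8.15 V
2. I_R3 = 0.0001148 A
3. P_R3 = 0.0003558 W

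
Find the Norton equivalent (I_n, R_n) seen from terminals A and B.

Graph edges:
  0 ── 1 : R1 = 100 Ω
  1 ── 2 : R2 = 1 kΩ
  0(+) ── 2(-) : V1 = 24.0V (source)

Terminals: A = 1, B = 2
Find the Thévenin equivalent first; then I_n = V_th/R_th and R_n = R_th.
Step 1 — V_th is the open-circuit voltage V_A - V_B (nothing connected across the terminals).
Nodal analysis, taking node 2 as the 0 V reference.
Source V1 fixes V_0 = 24 V.
KCL at each unknown node (sum of currents leaving = 0; resistances in Ω):
  Node 1: (V_1 - 24)/100 + (V_1 - 0)/1000 = 0
Collecting terms: 0.011 × V_1 = 0.24  =>  V_1 = 21.82 V
V_th = V_1 - V_2 = 21.82 - 0 = 21.82 V
Step 2 — R_th: zero the source — replace V1 by a short circuit (node 2 merges into node 0) — and find the resistance seen between A (node 1) and B (node 0).
Reduce the network between node 1 (A) and node 0 (B) by series/parallel combination:
  Rp1 = R1 ‖ R2 (parallel, both between nodes 0 and 1) = 1/(1/100 + 1/1000) = 90.91 Ω
R_th = 90.91 Ω
I_n = V_th/R_th = 21.82/90.91 = 0.24 A, and R_n = R_th = 90.91 Ω

Final answer: I_n = 0.24 A, R_n = 90.91 Ω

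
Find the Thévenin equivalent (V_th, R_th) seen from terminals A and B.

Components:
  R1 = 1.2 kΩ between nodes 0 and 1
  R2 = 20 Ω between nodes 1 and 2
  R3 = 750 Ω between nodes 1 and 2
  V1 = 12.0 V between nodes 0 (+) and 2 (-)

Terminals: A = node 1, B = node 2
Step 1 — V_th is the open-circuit voltage V_A - V_B (nothing connected across the terminals).
Nodal analysis, taking node 2 as the 0 V reference.
Source V1 fixes V_0 = 12 V.
KCL at each unknown node (sum of currents leaving = 0; resistances in Ω):
  Node 1: (V_1 - 12)/1200 + (V_1 - 0)/20 + (V_1 - 0)/750 = 0
Collecting terms: 0.05217 × V_1 = 0.01  =>  V_1 = 0.1917 V
V_th = V_1 - V_2 = 0.1917 - 0 = 0.1917 V
Step 2 — R_th: zero the source — replace V1 by a short circuit (node 2 merges into node 0) — and find the resistance seen between A (node 1) and B (node 0).
Reduce the network between node 1 (A) and node 0 (B) by series/parallel combination:
  Rp1 = R1 ‖ R2 ‖ R3 (parallel, all between nodes 0 and 1) = 1/(1/1200 + 1/20 + 1/750) = 19.17 Ω
R_th = 19.17 Ω

Final answer: V_th = 0.1917 V, R_th = 19.17 Ω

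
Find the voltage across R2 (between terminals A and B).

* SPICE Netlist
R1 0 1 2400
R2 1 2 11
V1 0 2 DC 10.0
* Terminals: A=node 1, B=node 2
R1 and R2 are in series across V1 (node 0 → node 1 → node 2), and the output A–B is taken across R2, so this is a voltage divider.
Series current: I = V1/(R1 + R2) = 10/(2400 + 11) = 10/2411 = 0.004148 A
V_R2 = I × R2 = V1 × R2/(R1 + R2) = 10 × 11/2411 = 0.04562 V

Final answer: 0.04562 V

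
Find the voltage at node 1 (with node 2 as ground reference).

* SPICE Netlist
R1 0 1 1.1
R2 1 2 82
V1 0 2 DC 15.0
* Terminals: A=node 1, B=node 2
Nodal analysis, taking node 2 as the 0 V reference.
Source V1 fixes V_0 = 15 V.
KCL at each unknown node (sum of currents leaving = 0; resistances in Ω):
  Node 1: (V_1 - 15)/1.1 + (V_1 - 0)/82 = 0
Collecting terms: 0.9213 × V_1 = 13.64  =>  V_1 = 14.8 V
The requested potential is V_1 = 14.8 V.

Final answer: V_1 = 14.8 V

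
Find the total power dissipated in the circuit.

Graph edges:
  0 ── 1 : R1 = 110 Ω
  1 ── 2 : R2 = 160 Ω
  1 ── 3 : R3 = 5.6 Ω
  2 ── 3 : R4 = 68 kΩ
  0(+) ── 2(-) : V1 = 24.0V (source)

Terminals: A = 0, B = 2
Nodal analysis, taking node 2 as the 0 V reference.
Source V1 fixes V_0 = 24 V.
KCL at each unknown node (sum of currents leaving = 0; resistances in Ω):
  Node 1: (V_1 - 24)/110 + (V_1 - 0)/160 + (V_1 - V_3)/5.6 = 0
  Node 3: (V_3 - V_1)/5.6 + (V_3 - 0)/68000 = 0
Collecting terms (coefficients in siemens):
  0.1939·V_1 - 0.1786·V_3 = 0.2182
  0.1786·V_3 - 0.1786·V_1 = 0
Determinant D = (0.1939)(0.1786) - (-0.1786)(-0.1786) = 0.002742
V_1 = [(0.2182)(0.1786) - (-0.1786)(0)]/D = 14.21 V
V_3 = [(0.1939)(0) - (0.2182)(-0.1786)]/D = 14.21 V
Power in each resistor, P = (ΔV)²/R:
  P_R1 = (24 - 14.21)²/110 = 0.8716 W
  P_R2 = (14.21 - 0)²/160 = 1.262 W
  P_R3 = (14.21 - 14.21)²/5.6 = 0.0000002445 W
  P_R4 = (0 - 14.21)²/68000 = 0.002968 W
P_total = P_R1 + P_R2 + P_R3 + P_R4 = 2.136 W

Final answer: 2.136 W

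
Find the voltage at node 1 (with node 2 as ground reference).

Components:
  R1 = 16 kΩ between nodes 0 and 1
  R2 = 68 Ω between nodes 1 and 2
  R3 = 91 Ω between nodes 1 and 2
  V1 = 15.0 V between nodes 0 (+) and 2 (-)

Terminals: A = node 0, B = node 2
Nodal analysis, taking node 2 as the 0 V reference.
Source V1 fixes V_0 = 15 V.
KCL at each unknown node (sum of currents leaving = 0; resistances in Ω):
  Node 1: (V_1 - 15)/16000 + (V_1 - 0)/68 + (V_1 - 0)/91 = 0
Collecting terms: 0.02576 × V_1 = 0.0009375  =>  V_1 = 0.0364 V
The requested potential is V_1 = 0.0364 V.

Final answer: V_1 = 0.0364 V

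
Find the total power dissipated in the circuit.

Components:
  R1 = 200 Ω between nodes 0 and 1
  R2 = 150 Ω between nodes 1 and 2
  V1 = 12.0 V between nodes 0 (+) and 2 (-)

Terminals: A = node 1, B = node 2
Nodal analysis, taking node 2 as the 0 V reference.
Source V1 fixes V_0 = 12 V.
KCL at each unknown node (sum of currents leaving = 0; resistances in Ω):
  Node 1: (V_1 - 12)/200 + (V_1 - 0)/150 = 0
Collecting terms: 0.01167 × V_1 = 0.06  =>  V_1 = 5.143 V
Power in each resistor, P = (ΔV)²/R:
  P_R1 = (12 - 5.143)²/200 = 0.2351 W
  P_R2 = (5.143 - 0)²/150 = 0.1763 W
P_total = P_R1 + P_R2 = 0.4114 W

Final answer: 0.4114 W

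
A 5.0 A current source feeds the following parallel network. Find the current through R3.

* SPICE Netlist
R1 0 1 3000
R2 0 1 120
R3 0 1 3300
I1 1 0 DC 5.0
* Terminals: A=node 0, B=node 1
All resistors sit directly between nodes 0 and 1, so they are in parallel and share one voltage V; the full source current 5 A splits among them.
1/R_par = 1/3000 + 1/120 + 1/3300 = 0.00897 S  =>  R_par = 111.5 Ω
V = I × R_par = 5 × 111.5 = 557.4 V
I_R3 = V/R3 = 557.4/3300 = 0.1689 A

Final answer: 0.1689 A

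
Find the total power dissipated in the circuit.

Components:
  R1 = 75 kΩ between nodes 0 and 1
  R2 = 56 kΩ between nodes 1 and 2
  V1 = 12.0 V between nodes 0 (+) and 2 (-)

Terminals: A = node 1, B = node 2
Nodal analysis, taking node 2 as the 0 V reference.
Source V1 fixes V_0 = 12 V.
KCL at each unknown node (sum of currents leaving = 0; resistances in Ω):
  Node 1: (V_1 - 12)/75000 + (V_1 - 0)/56000 = 0
Collecting terms: 0.00003119 × V_1 = 0.00016  =>  V_1 = 5.13 V
Power in each resistor, P = (ΔV)²/R:
  P_R1 = (12 - 5.13)²/75000 = 0.0006293 W
  P_R2 = (5.13 - 0)²/56000 = 0.0004699 W
P_total = P_R1 + P_R2 = 0.001099 W

Final answer: 0.001099 W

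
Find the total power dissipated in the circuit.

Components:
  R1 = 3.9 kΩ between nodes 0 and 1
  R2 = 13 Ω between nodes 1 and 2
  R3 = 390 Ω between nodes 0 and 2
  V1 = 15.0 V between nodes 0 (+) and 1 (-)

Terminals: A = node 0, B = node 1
Nodal analysis, taking node 1 as the 0 V reference.
Source V1 fixes V_0 = 15 V.
KCL at each unknown node (sum of currents leaving = 0; resistances in Ω):
  Node 2: (V_2 - 0)/13 + (V_2 - 15)/390 = 0
Collecting terms: 0.07949 × V_2 = 0.03846  =>  V_2 = 0.4839 V
Power in each resistor, P = (ΔV)²/R:
  P_R1 = (15 - 0)²/3900 = 0.05769 W
  P_R2 = (0 - 0.4839)²/13 = 0.01801 W
  P_R3 = (15 - 0.4839)²/390 = 0.5403 W
P_total = P_R1 + P_R2 + P_R3 = 0.616 W

Final answer: 0.616 W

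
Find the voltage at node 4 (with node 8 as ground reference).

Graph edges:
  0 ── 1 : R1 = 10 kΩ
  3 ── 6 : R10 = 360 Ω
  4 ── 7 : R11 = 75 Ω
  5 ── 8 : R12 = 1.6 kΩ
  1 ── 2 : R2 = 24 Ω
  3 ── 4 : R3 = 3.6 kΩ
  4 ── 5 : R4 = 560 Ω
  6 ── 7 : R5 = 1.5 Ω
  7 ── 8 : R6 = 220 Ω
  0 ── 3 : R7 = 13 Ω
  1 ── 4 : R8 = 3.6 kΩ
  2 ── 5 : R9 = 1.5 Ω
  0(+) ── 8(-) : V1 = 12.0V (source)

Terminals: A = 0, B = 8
Nodal analysis, taking node 8 as the 0 V reference.
Source V1 fixes V_0 = 12 V.
KCL at each unknown node (sum of currents leaving = 0; resistances in Ω):
  Node 1: (V_1 - 12)/10000 + (V_1 - V_2)/24 + (V_1 - V_4)/3600 = 0
  Node 2: (V_2 - V_1)/24 + (V_2 - V_5)/1.5 = 0
  Node 3: (V_3 - V_4)/3600 + (V_3 - 12)/13 + (V_3 - V_6)/360 = 0
  Node 4: (V_4 - V_3)/3600 + (V_4 - V_5)/560 + (V_4 - V_1)/3600 + (V_4 - V_7)/75 = 0
  Node 5: (V_5 - V_4)/560 + (V_5 - V_2)/1.5 + (V_5 - 0)/1600 = 0
  Node 6: (V_6 - V_7)/1.5 + (V_6 - V_3)/360 = 0
  Node 7: (V_7 - V_6)/1.5 + (V_7 - 0)/220 + (V_7 - V_4)/75 = 0
Collecting terms (coefficients in siemens):
  0.04204·V_1 - 0.04167·V_2 - 0.0002778·V_4 = 0.0012
  0.7083·V_2 - 0.04167·V_1 - 0.6667·V_5 = 0
  0.07998·V_3 - 0.0002778·V_4 - 0.002778·V_6 = 0.9231
  0.01567·V_4 - 0.0002778·V_1 - 0.0002778·V_3 - 0.001786·V_5 - 0.01333·V_7 = 0
  0.6691·V_5 - 0.6667·V_2 - 0.001786·V_4 = 0
  0.6694·V_6 - 0.002778·V_3 - 0.6667·V_7 = 0
  0.6845·V_7 - 0.01333·V_4 - 0.6667·V_6 = 0
Solving these 7 simultaneous equations (Gaussian elimination) gives:
  V_1 = 3.804 V, V_2 = 3.779 V, V_3 = 11.71 V, V_4 = 4.528 V
  V_5 = 3.778 V, V_6 = 4.524 V, V_7 = 4.494 V
The requested potential is V_4 = 4.528 V.

Final answer: V_4 = 4.528 V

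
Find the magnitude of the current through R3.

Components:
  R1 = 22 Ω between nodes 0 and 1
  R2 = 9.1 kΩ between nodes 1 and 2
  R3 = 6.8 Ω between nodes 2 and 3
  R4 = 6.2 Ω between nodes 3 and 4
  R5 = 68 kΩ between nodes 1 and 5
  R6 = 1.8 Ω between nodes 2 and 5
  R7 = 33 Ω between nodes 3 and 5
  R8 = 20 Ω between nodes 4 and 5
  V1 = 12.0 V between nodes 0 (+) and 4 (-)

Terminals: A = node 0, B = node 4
Nodal analysis, taking node 4 as the 0 V reference.
Source V1 fixes V_0 = 12 V.
KCL at each unknown node (sum of currents leaving = 0; resistances in Ω):
  Node 1: (V_1 - 12)/22 + (V_1 - V_2)/9100 + (V_1 - V_5)/68000 = 0
  Node 2: (V_2 - V_1)/9100 + (V_2 - V_3)/6.8 + (V_2 - V_5)/1.8 = 0
  Node 3: (V_3 - V_2)/6.8 + (V_3 - 0)/6.2 + (V_3 - V_5)/33 = 0
  Node 5: (V_5 - V_1)/68000 + (V_5 - V_2)/1.8 + (V_5 - V_3)/33 + (V_5 - 0)/20 = 0
Collecting terms (coefficients in siemens):
  0.04558·V_1 - 0.0001099·V_2 - 0.00001471·V_5 = 0.5455
  0.7027·V_2 - 0.0001099·V_1 - 0.1471·V_3 - 0.5556·V_5 = 0
  0.3387·V_3 - 0.1471·V_2 - 0.0303·V_5 = 0
  0.6359·V_5 - 0.00001471·V_1 - 0.5556·V_2 - 0.0303·V_3 = 0
Solving these 4 simultaneous equations (Gaussian elimination) gives:
  V_1 = 11.97 V, V_2 = 0.01151 V, V_3 = 0.005946 V, V_5 = 0.01061 V
I_R3 = (V_2 - V_3)/R3 = (0.01151 - 0.005946)/6.8 = 0.0008176 A
|I_R3| = 0.0008176 A

Final answer: |I_R3| = 0.0008176 A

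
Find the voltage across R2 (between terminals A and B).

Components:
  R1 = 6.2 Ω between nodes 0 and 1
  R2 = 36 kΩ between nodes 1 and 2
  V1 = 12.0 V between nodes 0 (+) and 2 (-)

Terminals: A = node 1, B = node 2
R1 and R2 are in series across V1 (node 0 → node 1 → node 2), and the output A–B is taken across R2, so this is a voltage divider.
Series current: I = V1/(R1 + R2) = 12/(6.2 + 36000) = 12/36010 = 0.0003333 A
V_R2 = I × R2 = V1 × R2/(R1 + R2) = 12 × 36000/36010 = 12 V

Final answer: 12 V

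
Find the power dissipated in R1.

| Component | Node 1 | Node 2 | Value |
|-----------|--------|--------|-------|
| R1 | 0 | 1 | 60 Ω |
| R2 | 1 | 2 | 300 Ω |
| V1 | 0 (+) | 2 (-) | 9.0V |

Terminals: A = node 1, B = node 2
Nodal analysis, taking node 2 as the 0 V reference.
Source V1 fixes V_0 = 9 V.
KCL at each unknown node (sum of currents leaving = 0; resistances in Ω):
  Node 1: (V_1 - 9)/60 + (V_1 - 0)/300 = 0
Collecting terms: 0.02 × V_1 = 0.15  =>  V_1 = 7.5 V
I_R1 = (V_0 - V_1)/R1 = (9 - 7.5)/60 = 0.025 A
P_R1 = I_R1² × R1 = (0.025)² × 60 = 0.0375 W

Final answer: 0.0375 W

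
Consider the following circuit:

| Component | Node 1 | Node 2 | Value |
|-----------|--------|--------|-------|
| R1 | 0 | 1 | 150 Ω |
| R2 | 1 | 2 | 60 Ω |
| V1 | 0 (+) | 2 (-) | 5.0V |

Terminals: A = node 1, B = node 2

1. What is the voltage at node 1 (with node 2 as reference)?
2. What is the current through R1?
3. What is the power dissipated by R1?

Nodal analysis, taking node 2 as the 0 V reference.
Source V1 fixes V_0 = 5 V.
KCL at each unknown node (sum of currents leaving = 0; resistances in Ω):
  Node 1: (V_1 - 5)/150 + (V_1 - 0)/60 = 0
Collecting terms: 0.02333 × V_1 = 0.03333  =>  V_1 = 1.429 V
Part 1:
  Read off the nodal solution: V_1 = 1.429 V
Part 2:
  I_R1 = (V_0 - V_1)/R1 = (5 - 1.429)/150 = 0.02381 A
  Magnitude: I_R1 = 0.02381 A
Part 3:
  I_R1 = (V_0 - V_1)/R1 = (5 - 1.429)/150 = 0.02381 A
  P_R1 = I_R1² × R1 = (0.02381)² × 150 = 0.08503 W

Final answers:
1. V_1 = 1.429 V
2. I_R1 = 0.02381 A
3. P_R1 = 0.08503 W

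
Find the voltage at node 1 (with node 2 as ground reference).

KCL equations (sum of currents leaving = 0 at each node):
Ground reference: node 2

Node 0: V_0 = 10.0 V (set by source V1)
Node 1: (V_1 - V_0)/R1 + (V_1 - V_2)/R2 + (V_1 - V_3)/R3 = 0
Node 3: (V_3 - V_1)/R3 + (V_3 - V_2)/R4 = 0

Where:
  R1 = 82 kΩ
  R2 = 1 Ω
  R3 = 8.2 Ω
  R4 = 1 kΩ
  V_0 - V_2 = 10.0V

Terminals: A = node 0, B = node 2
Nodal analysis, taking node 2 as the 0 V reference.
Source V1 fixes V_0 = 10 V.
KCL at each unknown node (sum of currents leaving = 0; resistances in Ω):
  Node 1: (V_1 - 10)/82000 + (V_1 - 0)/1 + (V_1 - V_3)/8.2 = 0
  Node 3: (V_3 - V_1)/8.2 + (V_3 - 0)/1000 = 0
Collecting terms (coefficients in siemens):
  1.122·V_1 - 0.122·V_3 = 0.000122
  0.123·V_3 - 0.122·V_1 = 0
Determinant D = (1.122)(0.123) - (-0.122)(-0.122) = 0.1231
V_1 = [(0.000122)(0.123) - (-0.122)(0)]/D = 0.0001218 V
V_3 = [(1.122)(0) - (0.000122)(-0.122)]/D = 0.0001208 V
The requested potential is V_1 = 0.0001218 V.

Final answer: V_1 = 0.0001218 V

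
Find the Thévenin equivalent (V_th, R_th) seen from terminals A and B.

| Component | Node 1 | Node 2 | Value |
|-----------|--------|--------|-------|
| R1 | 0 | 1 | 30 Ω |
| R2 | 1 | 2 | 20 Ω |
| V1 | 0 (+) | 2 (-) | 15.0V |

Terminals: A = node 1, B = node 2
Step 1 — V_th is the open-circuit voltage V_A - V_B (nothing connected across the terminals).
Nodal analysis, taking node 2 as the 0 V reference.
Source V1 fixes V_0 = 15 V.
KCL at each unknown node (sum of currents leaving = 0; resistances in Ω):
  Node 1: (V_1 - 15)/30 + (V_1 - 0)/20 = 0
Collecting terms: 0.08333 × V_1 = 0.5  =>  V_1 = 6 V
V_th = V_1 - V_2 = 6 - 0 = 6 V
Step 2 — R_th: zero the source — replace V1 by a short circuit (node 2 merges into node 0) — and find the resistance seen between A (node 1) and B (node 0).
Reduce the network between node 1 (A) and node 0 (B) by series/parallel combination:
  Rp1 = R1 ‖ R2 (parallel, both between nodes 0 and 1) = 1/(1/30 + 1/20) = 12 Ω
R_th = 12 Ω

Final answer: V_th = 6 V, R_th = 12 Ω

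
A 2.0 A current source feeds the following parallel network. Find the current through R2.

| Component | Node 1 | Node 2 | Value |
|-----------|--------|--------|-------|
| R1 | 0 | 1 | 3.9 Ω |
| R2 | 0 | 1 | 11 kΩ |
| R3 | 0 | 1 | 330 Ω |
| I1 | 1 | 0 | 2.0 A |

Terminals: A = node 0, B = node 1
All resistors sit directly between nodes 0 and 1, so they are in parallel and share one voltage V; the full source current 2 A splits among them.
1/R_par = 1/3.9 + 1/11000 + 1/330 = 0.2595 S  =>  R_par = 3.853 Ω
V = I × R_par = 2 × 3.853 = 7.706 V
I_R2 = V/R2 = 7.706/11000 = 0.0007006 A

Final answer: 0.0007006 A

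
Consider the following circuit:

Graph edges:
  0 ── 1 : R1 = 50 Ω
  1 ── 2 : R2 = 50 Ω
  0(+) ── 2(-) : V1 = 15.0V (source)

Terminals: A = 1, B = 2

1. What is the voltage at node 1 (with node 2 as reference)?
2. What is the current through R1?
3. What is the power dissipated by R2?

Nodal analysis, taking node 2 as the 0 V reference.
Source V1 fixes V_0 = 15 V.
KCL at each unknown node (sum of currents leaving = 0; resistances in Ω):
  Node 1: (V_1 - 15)/50 + (V_1 - 0)/50 = 0
Collecting terms: 0.04 × V_1 = 0.3  =>  V_1 = 7.5 V
Part 1:
  Read off the nodal solution: V_1 = 7.5 V
Part 2:
  I_R1 = (V_0 - V_1)/R1 = (15 - 7.5)/50 = 0.15 A
  Magnitude: I_R1 = 0.15 A
Part 3:
  I_R2 = (V_1 - V_2)/R2 = (7.5 - 0)/50 = 0.15 A
  P_R2 = I_R2² × R2 = (0.15)² × 50 = 1.125 W

Final answers:
1. V_1 = 7.5 V
2. I_R1 = 0.15 A
3. P_R2 = 1.125 W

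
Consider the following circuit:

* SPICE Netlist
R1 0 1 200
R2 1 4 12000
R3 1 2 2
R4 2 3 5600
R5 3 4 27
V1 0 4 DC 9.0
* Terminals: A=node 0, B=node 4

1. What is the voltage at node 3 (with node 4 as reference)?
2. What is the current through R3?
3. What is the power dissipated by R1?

Nodal analysis, taking node 4 as the 0 V reference.
Source V1 fixes V_0 = 9 V.
KCL at each unknown node (sum of currents leaving = 0; resistances in Ω):
  Node 1: (V_1 - 9)/200 + (V_1 - 0)/12000 + (V_1 - V_2)/2 = 0
  Node 2: (V_2 - V_1)/2 + (V_2 - V_3)/5600 = 0
  Node 3: (V_3 - V_2)/5600 + (V_3 - 0)/27 = 0
Collecting terms (coefficients in siemens):
  0.5051·V_1 - 0.5·V_2 = 0.045
  0.5002·V_2 - 0.5·V_1 - 0.0001786·V_3 = 0
  0.03722·V_3 - 0.0001786·V_2 = 0
Solving these 3 simultaneous equations (Gaussian elimination) gives:
  V_1 = 8.554 V, V_2 = 8.55 V, V_3 = 0.04103 V
Part 1:
  Read off the nodal solution: V_3 = 0.04103 V
Part 2:
  I_R3 = (V_1 - V_2)/R3 = (8.554 - 8.55)/2 = 0.00152 A
  Magnitude: I_R3 = 0.00152 A
Part 3:
  I_R1 = (V_0 - V_1)/R1 = (9 - 8.554)/200 = 0.002232 A
  P_R1 = I_R1² × R1 = (0.002232)² × 200 = 0.0009967 W

Final answers:
1. V_3 = 0.04103 V
2. I_R3 = 0.00152 A
3. P_R1 = 0.0009967 W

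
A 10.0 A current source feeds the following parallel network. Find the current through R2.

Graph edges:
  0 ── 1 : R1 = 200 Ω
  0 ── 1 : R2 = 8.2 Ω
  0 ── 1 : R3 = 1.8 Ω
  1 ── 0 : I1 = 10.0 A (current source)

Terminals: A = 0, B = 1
All resistors sit directly between nodes 0 and 1, so they are in parallel and share one voltage V; the full source current 10 A splits among them.
1/R_par = 1/200 + 1/8.2 + 1/1.8 = 0.6825 S  =>  R_par = 1.465 Ω
V = I × R_par = 10 × 1.465 = 14.65 V
I_R2 = V/R2 = 14.65/8.2 = 1.787 A

Final answer: 1.787 A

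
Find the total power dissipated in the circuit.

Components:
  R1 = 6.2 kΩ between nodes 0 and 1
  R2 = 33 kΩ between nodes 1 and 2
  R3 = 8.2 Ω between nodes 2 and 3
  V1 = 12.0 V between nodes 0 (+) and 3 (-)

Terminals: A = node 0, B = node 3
Nodal analysis, taking node 3 as the 0 V reference.
Source V1 fixes V_0 = 12 V.
KCL at each unknown node (sum of currents leaving = 0; resistances in Ω):
  Node 1: (V_1 - 12)/6200 + (V_1 - V_2)/33000 = 0
  Node 2: (V_2 - V_1)/33000 + (V_2 - 0)/8.2 = 0
Collecting terms (coefficients in siemens):
  0.0001916·V_1 - 0.0000303·V_2 = 0.001935
  0.122·V_2 - 0.0000303·V_1 = 0
Determinant D = (0.0001916)(0.122) - (-0.0000303)(-0.0000303) = 0.00002337
V_1 = [(0.001935)(0.122) - (-0.0000303)(0)]/D = 10.1 V
V_2 = [(0.0001916)(0) - (0.001935)(-0.0000303)]/D = 0.00251 V
Power in each resistor, P = (ΔV)²/R:
  P_R1 = (12 - 10.1)²/6200 = 0.0005808 W
  P_R2 = (10.1 - 0.00251)²/33000 = 0.003091 W
  P_R3 = (0.00251 - 0)²/8.2 = 0.0000007681 W
P_total = P_R1 + P_R2 + P_R3 = 0.003673 W

Final answer: 0.003673 W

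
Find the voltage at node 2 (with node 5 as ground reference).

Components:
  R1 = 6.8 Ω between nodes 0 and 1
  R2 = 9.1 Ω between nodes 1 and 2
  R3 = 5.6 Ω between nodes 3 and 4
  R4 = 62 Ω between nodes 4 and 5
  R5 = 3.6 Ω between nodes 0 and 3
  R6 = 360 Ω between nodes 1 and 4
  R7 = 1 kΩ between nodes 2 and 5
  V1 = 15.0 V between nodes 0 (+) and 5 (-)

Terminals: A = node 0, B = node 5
Nodal analysis, taking node 5 as the 0 V reference.
Source V1 fixes V_0 = 15 V.
KCL at each unknown node (sum of currents leaving = 0; resistances in Ω):
  Node 1: (V_1 - 15)/6.8 + (V_1 - V_2)/9.1 + (V_1 - V_4)/360 = 0
  Node 2: (V_2 - V_1)/9.1 + (V_2 - 0)/1000 = 0
  Node 3: (V_3 - V_4)/5.6 + (V_3 - 15)/3.6 = 0
  Node 4: (V_4 - V_3)/5.6 + (V_4 - 0)/62 + (V_4 - V_1)/360 = 0
Collecting terms (coefficients in siemens):
  0.2597·V_1 - 0.1099·V_2 - 0.002778·V_4 = 2.206
  0.1109·V_2 - 0.1099·V_1 = 0
  0.4563·V_3 - 0.1786·V_4 = 4.167
  0.1975·V_4 - 0.002778·V_1 - 0.1786·V_3 = 0
Solving these 4 simultaneous equations (Gaussian elimination) gives:
  V_1 = 14.87 V, V_2 = 14.73 V, V_3 = 14.26 V, V_4 = 13.1 V
The requested potential is V_2 = 14.73 V.

Final answer: V_2 = 14.73 V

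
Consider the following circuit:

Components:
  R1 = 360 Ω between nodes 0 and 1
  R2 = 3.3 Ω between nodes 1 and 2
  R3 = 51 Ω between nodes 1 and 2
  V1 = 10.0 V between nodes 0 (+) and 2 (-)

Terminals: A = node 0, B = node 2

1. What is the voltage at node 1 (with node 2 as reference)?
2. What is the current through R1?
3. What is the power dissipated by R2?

Nodal analysis, taking node 2 as the 0 V reference.
Source V1 fixes V_0 = 10 V.
KCL at each unknown node (sum of currents leaving = 0; resistances in Ω):
  Node 1: (V_1 - 10)/360 + (V_1 - 0)/3.3 + (V_1 - 0)/51 = 0
Collecting terms: 0.3254 × V_1 = 0.02778  =>  V_1 = 0.08536 V
Part 1:
  Read off the nodal solution: V_1 = 0.08536 V
Part 2:
  I_R1 = (V_0 - V_1)/R1 = (10 - 0.08536)/360 = 0.02754 A
  Magnitude: I_R1 = 0.02754 A
Part 3:
  I_R2 = (V_1 - V_2)/R2 = (0.08536 - 0)/3.3 = 0.02587 A
  P_R2 = I_R2² × R2 = (0.02587)² × 3.3 = 0.002208 W

Final answers:
1. V_1 = 0.08536 V
2. I_R1 = 0.02754 A
3. P_R2 = 0.002208 W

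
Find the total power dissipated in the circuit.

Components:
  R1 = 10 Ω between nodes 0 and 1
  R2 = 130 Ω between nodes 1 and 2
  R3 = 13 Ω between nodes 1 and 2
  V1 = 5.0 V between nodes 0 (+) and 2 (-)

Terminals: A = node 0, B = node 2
Nodal analysis, taking node 2 as the 0 V reference.
Source V1 fixes V_0 = 5 V.
KCL at each unknown node (sum of currents leaving = 0; resistances in Ω):
  Node 1: (V_1 - 5)/10 + (V_1 - 0)/130 + (V_1 - 0)/13 = 0
Collecting terms: 0.1846 × V_1 = 0.5  =>  V_1 = 2.708 V
Power in each resistor, P = (ΔV)²/R:
  P_R1 = (5 - 2.708)²/10 = 0.5252 W
  P_R2 = (2.708 - 0)²/130 = 0.05642 W
  P_R3 = (2.708 - 0)²/13 = 0.5642 W
P_total = P_R1 + P_R2 + P_R3 = 1.146 W

Final answer: 1.146 W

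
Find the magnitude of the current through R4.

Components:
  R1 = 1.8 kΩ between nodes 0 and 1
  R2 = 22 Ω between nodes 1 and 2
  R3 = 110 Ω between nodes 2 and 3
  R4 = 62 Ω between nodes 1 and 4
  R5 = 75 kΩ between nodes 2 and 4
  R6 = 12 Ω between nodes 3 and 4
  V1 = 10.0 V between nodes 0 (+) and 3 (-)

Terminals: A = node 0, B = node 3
Nodal analysis, taking node 3 as the 0 V reference.
Source V1 fixes V_0 = 10 V.
KCL at each unknown node (sum of currents leaving = 0; resistances in Ω):
  Node 1: (V_1 - 10)/1800 + (V_1 - V_2)/22 + (V_1 - V_4)/62 = 0
  Node 2: (V_2 - V_1)/22 + (V_2 - 0)/110 + (V_2 - V_4)/75000 = 0
  Node 4: (V_4 - V_1)/62 + (V_4 - V_2)/75000 + (V_4 - 0)/12 = 0
Collecting terms (coefficients in siemens):
  0.06214·V_1 - 0.04545·V_2 - 0.01613·V_4 = 0.005556
  0.05456·V_2 - 0.04545·V_1 - 0.00001333·V_4 = 0
  0.09948·V_4 - 0.01613·V_1 - 0.00001333·V_2 = 0
Solving these 3 simultaneous equations (Gaussian elimination) gives:
  V_1 = 0.2566 V, V_2 = 0.2138 V, V_4 = 0.04163 V
I_R4 = (V_1 - V_4)/R4 = (0.2566 - 0.04163)/62 = 0.003467 A
|I_R4| = 0.003467 A

Final answer: |I_R4| = 0.003467 A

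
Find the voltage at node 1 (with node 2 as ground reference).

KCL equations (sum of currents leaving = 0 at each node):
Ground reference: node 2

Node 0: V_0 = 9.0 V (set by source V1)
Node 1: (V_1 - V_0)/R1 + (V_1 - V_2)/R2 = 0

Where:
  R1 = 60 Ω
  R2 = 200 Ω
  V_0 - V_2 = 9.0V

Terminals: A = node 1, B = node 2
Nodal analysis, taking node 2 as the 0 V reference.
Source V1 fixes V_0 = 9 V.
KCL at each unknown node (sum of currents leaving = 0; resistances in Ω):
  Node 1: (V_1 - 9)/60 + (V_1 - 0)/200 = 0
Collecting terms: 0.02167 × V_1 = 0.15  =>  V_1 = 6.923 V
The requested potential is V_1 = 6.923 V.

Final answer: V_1 = 6.923 V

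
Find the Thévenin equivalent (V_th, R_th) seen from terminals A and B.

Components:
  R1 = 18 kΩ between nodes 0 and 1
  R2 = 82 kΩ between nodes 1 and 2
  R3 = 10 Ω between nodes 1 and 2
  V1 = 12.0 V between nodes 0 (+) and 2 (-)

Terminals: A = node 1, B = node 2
Step 1 — V_th is the open-circuit voltage V_A - V_B (nothing connected across the terminals).
Nodal analysis, taking node 2 as the 0 V reference.
Source V1 fixes V_0 = 12 V.
KCL at each unknown node (sum of currents leaving = 0; resistances in Ω):
  Node 1: (V_1 - 12)/18000 + (V_1 - 0)/82000 + (V_1 - 0)/10 = 0
Collecting terms: 0.1001 × V_1 = 0.0006667  =>  V_1 = 0.006662 V
V_th = V_1 - V_2 = 0.006662 - 0 = 0.006662 V
Step 2 — R_th: zero the source — replace V1 by a short circuit (node 2 merges into node 0) — and find the resistance seen between A (node 1) and B (node 0).
Reduce the network between node 1 (A) and node 0 (B) by series/parallel combination:
  Rp1 = R1 ‖ R2 ‖ R3 (parallel, all between nodes 0 and 1) = 1/(1/18000 + 1/82000 + 1/10) = 9.993 Ω
R_th = 9.993 Ω

Final answer: V_th = 0.006662 V, R_th = 9.993 Ω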